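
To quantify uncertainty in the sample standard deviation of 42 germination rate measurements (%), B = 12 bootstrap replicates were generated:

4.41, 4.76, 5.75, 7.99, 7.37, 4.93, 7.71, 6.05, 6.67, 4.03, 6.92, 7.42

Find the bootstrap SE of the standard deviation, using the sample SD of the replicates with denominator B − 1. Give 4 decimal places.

Bootstrap SE is the standard deviation of the 12 replicate standard deviations.
Mean of replicates: (4.41 + 4.76 + 5.75 + 7.99 + 7.37 + 4.93 + 7.71 + 6.05 + 6.67 + 4.03 + 6.92 + 7.42) / 12 = 74.01000 / 12 = 6.16750
Sum of squared deviations: (−1.75750)² + (−1.40750)² + (−0.41750)² + (+1.82250)² + (+1.20250)² + (−1.23750)² + (+1.54250)² + (−0.11750)² + (+0.50250)² + (−2.13750)² + (+0.75250)² + (+1.25250)² = 20.89262
Variance = 20.89262 / 11 = 1.89933
SE* = √1.89933

SE* = 1.3782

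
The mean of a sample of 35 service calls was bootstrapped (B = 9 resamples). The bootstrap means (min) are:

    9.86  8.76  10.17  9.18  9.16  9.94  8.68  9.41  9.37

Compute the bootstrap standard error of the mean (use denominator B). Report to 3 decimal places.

SE* = 0.487

Bootstrap SE is the standard deviation of the 9 replicate means.
Mean of replicates: (9.86 + 8.76 + 10.17 + 9.18 + 9.16 + 9.94 + 8.68 + 9.41 + 9.37) / 9 = 84.5300 / 9 = 9.3922
Sum of squared deviations: (+0.4678)² + (−0.6322)² + (+0.7778)² + (−0.2122)² + (−0.2322)² + (+0.5478)² + (−0.7122)² + (+0.0178)² + (−0.0222)² = 2.1306
Variance = 2.1306 / 9 = 0.2367
SE* = √0.2367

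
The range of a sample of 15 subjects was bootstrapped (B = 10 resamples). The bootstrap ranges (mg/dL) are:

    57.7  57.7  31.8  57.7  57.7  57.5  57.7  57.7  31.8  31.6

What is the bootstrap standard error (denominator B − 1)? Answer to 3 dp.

SE* = 12.530

Bootstrap SE is the standard deviation of the 10 replicate ranges.
Mean of replicates: (57.7 + 57.7 + 31.8 + 57.7 + 57.7 + 57.5 + 57.7 + 57.7 + 31.8 + 31.6) / 10 = 498.9000 / 10 = 49.8900
Sum of squared deviations: (+7.8100)² + (+7.8100)² + (−18.0900)² + (+7.8100)² + (+7.8100)² + (+7.6100)² + (+7.8100)² + (+7.8100)² + (−18.0900)² + (−18.2900)² = 1412.9090
Variance = 1412.9090 / 9 = 156.9899
SE* = √156.9899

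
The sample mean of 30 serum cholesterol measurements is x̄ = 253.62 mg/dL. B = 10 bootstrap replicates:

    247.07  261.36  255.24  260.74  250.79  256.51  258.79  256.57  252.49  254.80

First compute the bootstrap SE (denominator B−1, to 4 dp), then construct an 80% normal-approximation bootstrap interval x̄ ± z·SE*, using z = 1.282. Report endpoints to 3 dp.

Mean of replicates = 255.4360; sum of squared deviations = 177.6120; SE* = √(177.6120/9) = 4.4424
Margin = 1.282 × 4.4424 = 5.6952
Interval: 253.62 ± 5.6952

(247.925, 259.315)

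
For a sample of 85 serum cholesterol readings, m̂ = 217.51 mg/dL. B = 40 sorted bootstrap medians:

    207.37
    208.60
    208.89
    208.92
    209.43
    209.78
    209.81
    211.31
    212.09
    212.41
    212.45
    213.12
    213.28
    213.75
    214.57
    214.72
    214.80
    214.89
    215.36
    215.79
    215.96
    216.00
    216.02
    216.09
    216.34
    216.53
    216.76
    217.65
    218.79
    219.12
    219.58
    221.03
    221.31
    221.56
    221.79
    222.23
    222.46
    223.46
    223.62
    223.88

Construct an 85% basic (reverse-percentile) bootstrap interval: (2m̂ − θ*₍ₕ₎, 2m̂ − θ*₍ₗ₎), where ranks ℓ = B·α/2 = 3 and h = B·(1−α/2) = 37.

(212.56, 226.13)

Percentile endpoints at ranks 3 and 37: θ*₍3₎ = 208.89, θ*₍37₎ = 222.46.
Basic interval reflects these around m̂:
  lower = 2 × 217.51 − 222.46 = 212.56
  upper = 2 × 217.51 − 208.89 = 226.13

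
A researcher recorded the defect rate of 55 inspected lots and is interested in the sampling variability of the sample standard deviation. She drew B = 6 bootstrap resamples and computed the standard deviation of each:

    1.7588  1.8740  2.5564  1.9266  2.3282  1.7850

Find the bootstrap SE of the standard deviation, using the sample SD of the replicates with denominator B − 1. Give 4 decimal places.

Bootstrap SE is the standard deviation of the 6 replicate standard deviations.
Mean of replicates: (1.7588 + 1.8740 + 2.5564 + 1.9266 + 2.3282 + 1.7850) / 6 = 12.22900 / 6 = 2.03817
Sum of squared deviations: (−0.27937)² + (−0.16417)² + (+0.51823)² + (−0.11157)² + (+0.29003)² + (−0.25317)² = 0.53422
Variance = 0.53422 / 5 = 0.10684
SE* = √0.10684

SE* = 0.3269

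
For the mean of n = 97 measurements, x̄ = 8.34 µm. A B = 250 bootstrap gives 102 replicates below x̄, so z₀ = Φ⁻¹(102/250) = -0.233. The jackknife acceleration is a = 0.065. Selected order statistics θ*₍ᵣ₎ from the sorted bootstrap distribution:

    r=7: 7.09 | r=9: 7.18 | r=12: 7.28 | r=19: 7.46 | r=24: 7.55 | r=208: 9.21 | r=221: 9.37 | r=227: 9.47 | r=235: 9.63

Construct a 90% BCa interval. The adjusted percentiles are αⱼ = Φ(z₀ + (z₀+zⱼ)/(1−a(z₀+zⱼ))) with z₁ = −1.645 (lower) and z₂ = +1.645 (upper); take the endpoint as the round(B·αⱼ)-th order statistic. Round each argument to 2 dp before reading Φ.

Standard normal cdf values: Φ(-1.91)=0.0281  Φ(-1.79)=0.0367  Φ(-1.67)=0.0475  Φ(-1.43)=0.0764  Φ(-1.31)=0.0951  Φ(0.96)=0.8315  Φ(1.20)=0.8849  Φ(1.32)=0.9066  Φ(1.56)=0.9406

(7.09, 9.47)

Lower: z₀ + z₁ = -0.233 + (-1.645) = -1.878; 1 − a(z₀+z₁) = 1 − (0.065)(-1.878) = 1.1221; argument = -0.233 + (-1.878)/1.1221 = -1.9067 → -1.91.
α₁ = Φ(-1.91) = 0.0281; rank = round(250 × 0.0281) = 7; θ*₍7₎ = 7.09.
Upper: z₀ + z₂ = 1.412; 1 − a(z₀+z₂) = 0.9082; argument = 1.3217 → 1.32; α₂ = 0.9066; rank = 227; θ*₍227₎ = 9.47.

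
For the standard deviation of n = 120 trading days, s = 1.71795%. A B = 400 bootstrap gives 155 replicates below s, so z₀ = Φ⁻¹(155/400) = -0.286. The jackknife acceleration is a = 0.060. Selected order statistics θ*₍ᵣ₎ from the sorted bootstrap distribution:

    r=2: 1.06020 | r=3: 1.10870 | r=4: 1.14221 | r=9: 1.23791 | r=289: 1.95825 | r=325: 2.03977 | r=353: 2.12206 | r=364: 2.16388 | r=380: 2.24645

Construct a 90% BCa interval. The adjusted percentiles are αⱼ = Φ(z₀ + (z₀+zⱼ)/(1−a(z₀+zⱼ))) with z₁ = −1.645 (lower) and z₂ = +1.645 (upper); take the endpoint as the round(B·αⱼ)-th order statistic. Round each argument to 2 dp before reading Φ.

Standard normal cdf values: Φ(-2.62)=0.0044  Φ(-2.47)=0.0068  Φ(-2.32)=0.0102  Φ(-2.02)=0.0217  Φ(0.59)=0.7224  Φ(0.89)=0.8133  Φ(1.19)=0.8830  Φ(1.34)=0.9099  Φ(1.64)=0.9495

Lower: z₀ + z₁ = -0.286 + (-1.645) = -1.931; 1 − a(z₀+z₁) = 1 − (0.060)(-1.931) = 1.1159; argument = -0.286 + (-1.931)/1.1159 = -2.0165 → -2.02.
α₁ = Φ(-2.02) = 0.0217; rank = round(400 × 0.0217) = 9; θ*₍9₎ = 1.23791.
Upper: z₀ + z₂ = 1.359; 1 − a(z₀+z₂) = 0.9185; argument = 1.1937 → 1.19; α₂ = 0.8830; rank = 353; θ*₍353₎ = 2.12206.

(1.23791, 2.12206)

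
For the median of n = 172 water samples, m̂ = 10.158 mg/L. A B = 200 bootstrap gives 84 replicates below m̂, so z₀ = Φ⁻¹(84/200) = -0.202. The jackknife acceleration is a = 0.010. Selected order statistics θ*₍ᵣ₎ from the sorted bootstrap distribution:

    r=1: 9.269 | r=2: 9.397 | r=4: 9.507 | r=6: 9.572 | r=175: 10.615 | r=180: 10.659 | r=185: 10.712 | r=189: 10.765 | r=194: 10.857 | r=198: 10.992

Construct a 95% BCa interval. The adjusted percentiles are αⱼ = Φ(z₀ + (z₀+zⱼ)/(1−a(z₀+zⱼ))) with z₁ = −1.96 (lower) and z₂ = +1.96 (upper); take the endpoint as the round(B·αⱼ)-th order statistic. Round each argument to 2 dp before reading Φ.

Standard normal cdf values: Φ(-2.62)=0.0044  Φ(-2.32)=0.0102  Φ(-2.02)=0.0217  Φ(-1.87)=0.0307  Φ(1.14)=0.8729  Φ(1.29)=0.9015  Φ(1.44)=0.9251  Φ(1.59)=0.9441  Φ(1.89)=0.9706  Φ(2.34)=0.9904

Lower: z₀ + z₁ = -0.202 + (-1.960) = -2.162; 1 − a(z₀+z₁) = 1 − (0.010)(-2.162) = 1.0216; argument = -0.202 + (-2.162)/1.0216 = -2.3182 → -2.32.
α₁ = Φ(-2.32) = 0.0102; rank = round(200 × 0.0102) = 2; θ*₍2₎ = 9.397.
Upper: z₀ + z₂ = 1.758; 1 − a(z₀+z₂) = 0.9824; argument = 1.5875 → 1.59; α₂ = 0.9441; rank = 189; θ*₍189₎ = 10.765.

(9.397, 10.765)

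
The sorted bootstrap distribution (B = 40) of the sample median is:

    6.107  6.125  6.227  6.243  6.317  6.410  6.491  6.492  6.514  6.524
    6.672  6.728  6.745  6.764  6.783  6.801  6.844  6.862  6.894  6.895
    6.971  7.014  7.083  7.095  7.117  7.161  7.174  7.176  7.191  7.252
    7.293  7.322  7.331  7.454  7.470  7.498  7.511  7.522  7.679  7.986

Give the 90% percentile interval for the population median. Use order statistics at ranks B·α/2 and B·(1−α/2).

(6.125, 7.522)

α = 0.10; lower rank = 40 × 0.050 = 2; upper rank = 40 × 0.950 = 38.
The 2nd smallest replicate is 6.125; the 38th is 7.522.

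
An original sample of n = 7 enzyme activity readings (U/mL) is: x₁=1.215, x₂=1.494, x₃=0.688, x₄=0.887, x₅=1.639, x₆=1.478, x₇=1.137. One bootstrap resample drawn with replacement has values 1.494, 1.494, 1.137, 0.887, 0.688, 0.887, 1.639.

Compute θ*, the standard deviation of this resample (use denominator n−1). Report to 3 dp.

Mean = 1.1751; sum of squared deviations = 0.8233
s² = 0.8233 / 6 = 0.1372
s = √0.1372 = 0.370

θ* = 0.370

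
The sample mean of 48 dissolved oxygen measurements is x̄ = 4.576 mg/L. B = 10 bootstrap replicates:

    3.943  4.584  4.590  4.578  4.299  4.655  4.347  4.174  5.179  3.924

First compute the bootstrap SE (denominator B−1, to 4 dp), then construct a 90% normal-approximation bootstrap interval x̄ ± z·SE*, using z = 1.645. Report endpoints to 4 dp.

(3.9591, 5.1929)

Mean of replicates = 4.4273; sum of squared deviations = 1.2656; SE* = √(1.2656/9) = 0.3750
Margin = 1.645 × 0.3750 = 0.61688
Interval: 4.576 ± 0.61688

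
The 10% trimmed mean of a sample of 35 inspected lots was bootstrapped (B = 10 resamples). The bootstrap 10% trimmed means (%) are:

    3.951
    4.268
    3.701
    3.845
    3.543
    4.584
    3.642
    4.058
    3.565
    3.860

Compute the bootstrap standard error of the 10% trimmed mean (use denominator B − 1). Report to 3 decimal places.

SE* = 0.330

Bootstrap SE is the standard deviation of the 10 replicate 10% trimmed means.
Mean of replicates: (3.951 + 4.268 + 3.701 + 3.845 + 3.543 + 4.584 + 3.642 + 4.058 + 3.565 + 3.860) / 10 = 39.0170 / 10 = 3.9017
Sum of squared deviations: (+0.0493)² + (+0.3663)² + (−0.2007)² + (−0.0567)² + (−0.3587)² + (+0.6823)² + (−0.2597)² + (+0.1563)² + (−0.3367)² + (−0.0417)² = 0.9813
Variance = 0.9813 / 9 = 0.1090
SE* = √0.1090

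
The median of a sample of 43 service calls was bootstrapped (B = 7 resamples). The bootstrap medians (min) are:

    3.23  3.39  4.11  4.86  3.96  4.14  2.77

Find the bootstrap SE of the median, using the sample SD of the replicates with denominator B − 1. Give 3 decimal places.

SE* = 0.697

Bootstrap SE is the standard deviation of the 7 replicate medians.
Mean of replicates: (3.23 + 3.39 + 4.11 + 4.86 + 3.96 + 4.14 + 2.77) / 7 = 26.4600 / 7 = 3.7800
Sum of squared deviations: (−0.5500)² + (−0.3900)² + (+0.3300)² + (+1.0800)² + (+0.1800)² + (+0.3600)² + (−1.0100)² = 2.9120
Variance = 2.9120 / 6 = 0.4853
SE* = √0.4853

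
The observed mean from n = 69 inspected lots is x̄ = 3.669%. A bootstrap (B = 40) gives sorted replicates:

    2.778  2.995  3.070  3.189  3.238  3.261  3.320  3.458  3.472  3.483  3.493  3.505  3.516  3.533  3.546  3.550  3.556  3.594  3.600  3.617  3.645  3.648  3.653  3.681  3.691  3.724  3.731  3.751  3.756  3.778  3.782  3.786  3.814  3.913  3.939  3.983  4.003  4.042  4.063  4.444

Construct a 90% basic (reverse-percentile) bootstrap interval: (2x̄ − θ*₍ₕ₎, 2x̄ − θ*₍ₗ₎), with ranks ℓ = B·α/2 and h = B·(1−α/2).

(3.296, 4.343)

Percentile endpoints at ranks 2 and 38: θ*₍2₎ = 2.995, θ*₍38₎ = 4.042.
Basic interval reflects these around x̄:
  lower = 2 × 3.669 − 4.042 = 3.296
  upper = 2 × 3.669 − 2.995 = 4.343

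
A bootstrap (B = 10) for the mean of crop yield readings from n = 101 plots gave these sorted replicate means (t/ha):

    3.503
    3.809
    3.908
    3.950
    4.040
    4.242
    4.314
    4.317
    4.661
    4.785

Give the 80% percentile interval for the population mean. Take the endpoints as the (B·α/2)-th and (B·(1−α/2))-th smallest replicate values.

α = 0.20; lower rank = 10 × 0.100 = 1; upper rank = 10 × 0.900 = 9.
The 1st smallest replicate is 3.503; the 9th is 4.661.

(3.503, 4.661)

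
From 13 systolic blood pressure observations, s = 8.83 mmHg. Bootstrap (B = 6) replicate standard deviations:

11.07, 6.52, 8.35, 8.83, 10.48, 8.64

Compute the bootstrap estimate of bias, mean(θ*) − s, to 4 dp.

bias = +0.1517

mean(θ*) = (11.07 + 6.52 + 8.35 + 8.83 + 10.48 + 8.64) / 6 = 8.98167
bias = 8.98167 − 8.83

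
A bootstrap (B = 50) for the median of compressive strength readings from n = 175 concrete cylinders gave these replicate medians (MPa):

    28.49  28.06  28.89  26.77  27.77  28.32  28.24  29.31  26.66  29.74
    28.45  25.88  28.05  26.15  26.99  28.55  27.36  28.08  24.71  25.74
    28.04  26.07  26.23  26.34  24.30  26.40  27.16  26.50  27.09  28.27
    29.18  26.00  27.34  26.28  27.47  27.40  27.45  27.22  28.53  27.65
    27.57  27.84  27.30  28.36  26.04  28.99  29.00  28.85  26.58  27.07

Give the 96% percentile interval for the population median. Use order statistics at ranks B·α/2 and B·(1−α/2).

Sorted replicates: 24.30, 24.71, 25.74, 25.88, 26.00, 26.04, 26.07, 26.15, 26.23, 26.28, 26.34, 26.40, 26.50, 26.58, 26.66, 26.77, 26.99, 27.07, 27.09, 27.16, 27.22, 27.30, 27.34, 27.36, 27.40, 27.45, 27.47, 27.57, 27.65, 27.77, 27.84, 28.04, 28.05, 28.06, 28.08, 28.24, 28.27, 28.32, 28.36, 28.45, 28.49, 28.53, 28.55, 28.85, 28.89, 28.99, 29.00, 29.18, 29.31, 29.74
α = 0.04; lower rank = 50 × 0.020 = 1; upper rank = 50 × 0.980 = 49.
The 1st smallest replicate is 24.30; the 49th is 29.31.

(24.30, 29.31)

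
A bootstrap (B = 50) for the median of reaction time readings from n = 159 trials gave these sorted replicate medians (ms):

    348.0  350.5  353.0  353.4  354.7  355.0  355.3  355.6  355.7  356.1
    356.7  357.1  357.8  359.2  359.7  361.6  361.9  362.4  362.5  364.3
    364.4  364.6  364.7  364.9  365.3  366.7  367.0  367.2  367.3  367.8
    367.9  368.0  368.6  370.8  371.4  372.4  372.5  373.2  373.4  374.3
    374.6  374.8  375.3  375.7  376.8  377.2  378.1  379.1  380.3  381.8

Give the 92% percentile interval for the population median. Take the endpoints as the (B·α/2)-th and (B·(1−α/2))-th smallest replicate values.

(350.5, 379.1)

α = 0.08; lower rank = 50 × 0.040 = 2; upper rank = 50 × 0.960 = 48.
The 2nd smallest replicate is 350.5; the 48th is 379.1.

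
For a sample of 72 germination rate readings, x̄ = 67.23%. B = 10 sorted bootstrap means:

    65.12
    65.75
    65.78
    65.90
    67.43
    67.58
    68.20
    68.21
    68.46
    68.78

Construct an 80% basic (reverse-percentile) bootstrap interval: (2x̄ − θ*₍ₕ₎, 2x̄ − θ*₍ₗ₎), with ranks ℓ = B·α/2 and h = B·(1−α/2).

Percentile endpoints at ranks 1 and 9: θ*₍1₎ = 65.12, θ*₍9₎ = 68.46.
Basic interval reflects these around x̄:
  lower = 2 × 67.23 − 68.46 = 66.00
  upper = 2 × 67.23 − 65.12 = 69.34

(66.00, 69.34)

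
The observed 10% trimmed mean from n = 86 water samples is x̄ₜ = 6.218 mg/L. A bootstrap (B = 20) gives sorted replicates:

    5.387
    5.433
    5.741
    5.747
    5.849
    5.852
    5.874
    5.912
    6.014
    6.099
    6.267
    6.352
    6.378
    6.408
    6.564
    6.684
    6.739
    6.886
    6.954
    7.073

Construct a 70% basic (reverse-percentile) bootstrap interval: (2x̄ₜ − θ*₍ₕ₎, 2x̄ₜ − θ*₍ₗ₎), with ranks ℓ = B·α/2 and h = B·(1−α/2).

Percentile endpoints at ranks 3 and 17: θ*₍3₎ = 5.741, θ*₍17₎ = 6.739.
Basic interval reflects these around x̄ₜ:
  lower = 2 × 6.218 − 6.739 = 5.697
  upper = 2 × 6.218 − 5.741 = 6.695

(5.697, 6.695)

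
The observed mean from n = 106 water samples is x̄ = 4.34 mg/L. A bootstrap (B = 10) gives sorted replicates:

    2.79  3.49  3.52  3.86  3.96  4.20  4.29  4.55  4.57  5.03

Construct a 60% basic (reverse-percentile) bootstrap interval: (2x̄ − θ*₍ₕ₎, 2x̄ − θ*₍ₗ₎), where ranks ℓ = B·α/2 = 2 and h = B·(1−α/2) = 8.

(4.13, 5.19)

Percentile endpoints at ranks 2 and 8: θ*₍2₎ = 3.49, θ*₍8₎ = 4.55.
Basic interval reflects these around x̄:
  lower = 2 × 4.34 − 4.55 = 4.13
  upper = 2 × 4.34 − 3.49 = 5.19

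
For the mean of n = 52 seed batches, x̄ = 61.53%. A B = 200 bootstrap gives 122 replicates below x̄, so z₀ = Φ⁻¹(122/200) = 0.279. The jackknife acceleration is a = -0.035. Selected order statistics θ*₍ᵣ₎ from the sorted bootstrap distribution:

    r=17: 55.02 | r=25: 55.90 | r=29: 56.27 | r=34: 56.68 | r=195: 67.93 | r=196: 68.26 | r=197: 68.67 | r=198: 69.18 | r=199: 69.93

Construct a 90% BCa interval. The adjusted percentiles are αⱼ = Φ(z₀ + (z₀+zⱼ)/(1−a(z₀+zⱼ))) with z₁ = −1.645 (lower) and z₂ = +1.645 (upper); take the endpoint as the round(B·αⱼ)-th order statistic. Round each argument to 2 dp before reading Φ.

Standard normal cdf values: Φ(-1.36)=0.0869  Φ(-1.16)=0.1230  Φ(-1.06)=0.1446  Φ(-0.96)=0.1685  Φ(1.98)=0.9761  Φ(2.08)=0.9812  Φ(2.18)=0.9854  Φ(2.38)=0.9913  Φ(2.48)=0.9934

(55.90, 68.26)

Lower: z₀ + z₁ = 0.279 + (-1.645) = -1.366; 1 − a(z₀+z₁) = 1 − (-0.035)(-1.366) = 0.9522; argument = 0.279 + (-1.366)/0.9522 = -1.1556 → -1.16.
α₁ = Φ(-1.16) = 0.1230; rank = round(200 × 0.1230) = 25; θ*₍25₎ = 55.90.
Upper: z₀ + z₂ = 1.924; 1 − a(z₀+z₂) = 1.0673; argument = 2.0816 → 2.08; α₂ = 0.9812; rank = 196; θ*₍196₎ = 68.26.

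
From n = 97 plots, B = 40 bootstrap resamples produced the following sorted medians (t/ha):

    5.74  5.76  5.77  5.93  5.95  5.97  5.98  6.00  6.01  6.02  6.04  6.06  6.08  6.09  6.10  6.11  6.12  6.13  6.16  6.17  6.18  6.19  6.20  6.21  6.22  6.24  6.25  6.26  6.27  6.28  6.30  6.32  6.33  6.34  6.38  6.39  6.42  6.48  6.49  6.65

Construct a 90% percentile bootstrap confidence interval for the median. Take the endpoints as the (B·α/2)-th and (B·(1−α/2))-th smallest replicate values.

α = 0.10; lower rank = 40 × 0.050 = 2; upper rank = 40 × 0.950 = 38.
The 2nd smallest replicate is 5.76; the 38th is 6.48.

(5.76, 6.48)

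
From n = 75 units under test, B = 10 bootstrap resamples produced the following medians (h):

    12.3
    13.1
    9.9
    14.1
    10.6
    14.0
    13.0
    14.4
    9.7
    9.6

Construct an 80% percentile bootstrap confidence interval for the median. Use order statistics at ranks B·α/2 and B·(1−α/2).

(9.6, 14.1)

Sorted replicates: 9.6, 9.7, 9.9, 10.6, 12.3, 13.0, 13.1, 14.0, 14.1, 14.4
α = 0.20; lower rank = 10 × 0.100 = 1; upper rank = 10 × 0.900 = 9.
The 1st smallest replicate is 9.6; the 9th is 14.1.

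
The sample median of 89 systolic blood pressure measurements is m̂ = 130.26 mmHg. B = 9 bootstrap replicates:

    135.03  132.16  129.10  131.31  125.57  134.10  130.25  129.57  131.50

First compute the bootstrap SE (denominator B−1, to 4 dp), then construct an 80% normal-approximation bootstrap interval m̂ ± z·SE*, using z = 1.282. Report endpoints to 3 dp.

Mean of replicates = 130.9544; sum of squared deviations = 63.2262; SE* = √(63.2262/8) = 2.8113
Margin = 1.282 × 2.8113 = 3.6041
Interval: 130.26 ± 3.6041

(126.656, 133.864)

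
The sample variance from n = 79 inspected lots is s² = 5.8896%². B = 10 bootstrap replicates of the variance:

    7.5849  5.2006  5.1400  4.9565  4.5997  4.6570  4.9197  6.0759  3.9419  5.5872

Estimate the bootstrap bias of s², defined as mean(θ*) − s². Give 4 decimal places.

bias = −0.6233

mean(θ*) = (7.5849 + 5.2006 + 5.1400 + 4.9565 + 4.5997 + 4.6570 + 4.9197 + 6.0759 + 3.9419 + 5.5872) / 10 = 5.26634
bias = 5.26634 − 5.8896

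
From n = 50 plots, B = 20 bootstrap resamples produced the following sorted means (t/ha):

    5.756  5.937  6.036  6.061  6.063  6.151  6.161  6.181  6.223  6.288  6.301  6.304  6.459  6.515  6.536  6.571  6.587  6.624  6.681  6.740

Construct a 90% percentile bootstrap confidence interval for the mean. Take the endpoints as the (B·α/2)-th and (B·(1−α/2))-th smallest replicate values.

(5.756, 6.681)

α = 0.10; lower rank = 20 × 0.050 = 1; upper rank = 20 × 0.950 = 19.
The 1st smallest replicate is 5.756; the 19th is 6.681.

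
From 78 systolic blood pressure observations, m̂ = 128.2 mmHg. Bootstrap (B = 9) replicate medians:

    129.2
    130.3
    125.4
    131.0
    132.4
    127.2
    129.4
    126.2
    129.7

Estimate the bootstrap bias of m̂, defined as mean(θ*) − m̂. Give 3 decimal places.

mean(θ*) = (129.2 + 130.3 + 125.4 + 131.0 + 132.4 + 127.2 + 129.4 + 126.2 + 129.7) / 9 = 128.9778
bias = 128.9778 − 128.2

bias = +0.778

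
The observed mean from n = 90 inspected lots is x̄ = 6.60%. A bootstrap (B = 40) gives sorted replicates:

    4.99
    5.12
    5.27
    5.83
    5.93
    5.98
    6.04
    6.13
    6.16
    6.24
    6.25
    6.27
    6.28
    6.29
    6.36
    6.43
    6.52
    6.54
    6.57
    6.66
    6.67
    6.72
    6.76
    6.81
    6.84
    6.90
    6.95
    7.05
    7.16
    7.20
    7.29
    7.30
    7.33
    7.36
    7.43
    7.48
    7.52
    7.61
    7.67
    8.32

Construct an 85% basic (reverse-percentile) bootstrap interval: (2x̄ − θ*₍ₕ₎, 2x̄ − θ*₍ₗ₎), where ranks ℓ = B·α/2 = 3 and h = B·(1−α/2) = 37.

Percentile endpoints at ranks 3 and 37: θ*₍3₎ = 5.27, θ*₍37₎ = 7.52.
Basic interval reflects these around x̄:
  lower = 2 × 6.60 − 7.52 = 5.68
  upper = 2 × 6.60 − 5.27 = 7.93

(5.68, 7.93)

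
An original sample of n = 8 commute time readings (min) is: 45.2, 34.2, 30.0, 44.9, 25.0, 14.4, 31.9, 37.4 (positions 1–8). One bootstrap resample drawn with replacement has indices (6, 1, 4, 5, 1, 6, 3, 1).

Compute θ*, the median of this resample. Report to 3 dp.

θ* = 37.450

Resample values: 14.4, 45.2, 44.9, 25.0, 45.2, 14.4, 30.0, 45.2.
Sorted: 14.4, 14.4, 25.0, 30.0, 44.9, 45.2, 45.2, 45.2
Median = average of the two middle values = 37.450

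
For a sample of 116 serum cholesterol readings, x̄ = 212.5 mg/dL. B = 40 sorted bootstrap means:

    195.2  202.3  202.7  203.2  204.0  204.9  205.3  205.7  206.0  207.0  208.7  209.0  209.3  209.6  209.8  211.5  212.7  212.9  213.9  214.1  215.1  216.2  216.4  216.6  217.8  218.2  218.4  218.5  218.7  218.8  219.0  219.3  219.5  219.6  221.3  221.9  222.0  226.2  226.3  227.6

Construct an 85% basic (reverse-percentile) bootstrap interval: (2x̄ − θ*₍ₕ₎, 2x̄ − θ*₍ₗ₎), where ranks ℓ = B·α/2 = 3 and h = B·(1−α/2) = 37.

Percentile endpoints at ranks 3 and 37: θ*₍3₎ = 202.7, θ*₍37₎ = 222.0.
Basic interval reflects these around x̄:
  lower = 2 × 212.5 − 222.0 = 203.0
  upper = 2 × 212.5 − 202.7 = 222.3

(203.0, 222.3)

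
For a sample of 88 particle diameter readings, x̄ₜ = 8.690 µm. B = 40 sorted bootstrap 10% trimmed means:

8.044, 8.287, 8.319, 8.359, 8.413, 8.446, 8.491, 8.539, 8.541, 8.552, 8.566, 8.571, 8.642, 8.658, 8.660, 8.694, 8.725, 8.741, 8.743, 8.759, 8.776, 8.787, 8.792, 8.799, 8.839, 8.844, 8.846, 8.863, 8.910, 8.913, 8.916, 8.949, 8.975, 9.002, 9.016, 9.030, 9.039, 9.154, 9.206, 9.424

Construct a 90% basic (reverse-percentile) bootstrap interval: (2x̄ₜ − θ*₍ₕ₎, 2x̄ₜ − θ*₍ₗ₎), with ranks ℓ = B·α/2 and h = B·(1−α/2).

Percentile endpoints at ranks 2 and 38: θ*₍2₎ = 8.287, θ*₍38₎ = 9.154.
Basic interval reflects these around x̄ₜ:
  lower = 2 × 8.690 − 9.154 = 8.226
  upper = 2 × 8.690 − 8.287 = 9.093

(8.226, 9.093)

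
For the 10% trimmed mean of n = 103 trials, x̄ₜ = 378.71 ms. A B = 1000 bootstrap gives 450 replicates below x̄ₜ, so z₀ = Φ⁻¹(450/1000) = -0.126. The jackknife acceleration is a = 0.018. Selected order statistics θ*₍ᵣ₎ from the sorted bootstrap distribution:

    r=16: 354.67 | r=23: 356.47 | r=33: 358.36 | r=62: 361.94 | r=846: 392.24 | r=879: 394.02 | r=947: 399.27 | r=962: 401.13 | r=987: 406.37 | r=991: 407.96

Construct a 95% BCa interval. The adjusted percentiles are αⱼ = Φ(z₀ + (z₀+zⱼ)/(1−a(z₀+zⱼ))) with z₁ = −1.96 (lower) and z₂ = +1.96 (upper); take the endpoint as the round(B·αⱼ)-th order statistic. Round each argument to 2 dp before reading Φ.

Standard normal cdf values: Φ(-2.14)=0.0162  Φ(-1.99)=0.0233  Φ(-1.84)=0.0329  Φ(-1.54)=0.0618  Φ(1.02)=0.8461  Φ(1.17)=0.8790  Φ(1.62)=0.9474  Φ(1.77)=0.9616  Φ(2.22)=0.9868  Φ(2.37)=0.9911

(354.67, 401.13)

Lower: z₀ + z₁ = -0.126 + (-1.960) = -2.086; 1 − a(z₀+z₁) = 1 − (0.018)(-2.086) = 1.0375; argument = -0.126 + (-2.086)/1.0375 = -2.1365 → -2.14.
α₁ = Φ(-2.14) = 0.0162; rank = round(1000 × 0.0162) = 16; θ*₍16₎ = 354.67.
Upper: z₀ + z₂ = 1.834; 1 − a(z₀+z₂) = 0.9670; argument = 1.7706 → 1.77; α₂ = 0.9616; rank = 962; θ*₍962₎ = 401.13.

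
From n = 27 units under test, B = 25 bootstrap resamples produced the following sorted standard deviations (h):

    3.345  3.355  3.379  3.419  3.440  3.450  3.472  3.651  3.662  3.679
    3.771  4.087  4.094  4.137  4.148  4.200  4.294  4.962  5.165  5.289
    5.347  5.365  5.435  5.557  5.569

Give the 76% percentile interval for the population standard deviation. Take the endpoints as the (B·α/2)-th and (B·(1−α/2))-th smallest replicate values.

α = 0.24; lower rank = 25 × 0.120 = 3; upper rank = 25 × 0.880 = 22.
The 3rd smallest replicate is 3.379; the 22nd is 5.365.

(3.379, 5.365)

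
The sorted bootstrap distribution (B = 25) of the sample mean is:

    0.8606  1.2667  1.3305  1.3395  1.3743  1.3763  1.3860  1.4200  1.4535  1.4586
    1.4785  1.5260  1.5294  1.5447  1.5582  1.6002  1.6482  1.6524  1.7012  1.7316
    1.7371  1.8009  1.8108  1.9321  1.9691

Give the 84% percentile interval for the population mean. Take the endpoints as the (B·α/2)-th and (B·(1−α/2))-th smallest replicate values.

α = 0.16; lower rank = 25 × 0.080 = 2; upper rank = 25 × 0.920 = 23.
The 2nd smallest replicate is 1.2667; the 23rd is 1.8108.

(1.2667, 1.8108)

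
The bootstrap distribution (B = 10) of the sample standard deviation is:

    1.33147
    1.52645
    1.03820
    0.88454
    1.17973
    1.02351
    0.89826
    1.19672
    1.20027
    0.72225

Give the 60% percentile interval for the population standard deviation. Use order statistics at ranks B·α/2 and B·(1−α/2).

Sorted replicates: 0.72225, 0.88454, 0.89826, 1.02351, 1.03820, 1.17973, 1.19672, 1.20027, 1.33147, 1.52645
α = 0.40; lower rank = 10 × 0.200 = 2; upper rank = 10 × 0.800 = 8.
The 2nd smallest replicate is 0.88454; the 8th is 1.20027.

(0.88454, 1.20027)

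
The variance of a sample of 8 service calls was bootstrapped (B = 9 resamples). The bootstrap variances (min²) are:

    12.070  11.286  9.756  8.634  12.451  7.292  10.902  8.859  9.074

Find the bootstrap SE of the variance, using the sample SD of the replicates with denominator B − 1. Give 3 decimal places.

Bootstrap SE is the standard deviation of the 9 replicate variances.
Mean of replicates: (12.070 + 11.286 + 9.756 + 8.634 + 12.451 + 7.292 + 10.902 + 8.859 + 9.074) / 9 = 90.3240 / 9 = 10.0360
Sum of squared deviations: (+2.0340)² + (+1.2500)² + (−0.2800)² + (−1.4020)² + (+2.4150)² + (−2.7440)² + (+0.8660)² + (−1.1770)² + (−0.9620)² = 24.1662
Variance = 24.1662 / 8 = 3.0208
SE* = √3.0208

SE* = 1.738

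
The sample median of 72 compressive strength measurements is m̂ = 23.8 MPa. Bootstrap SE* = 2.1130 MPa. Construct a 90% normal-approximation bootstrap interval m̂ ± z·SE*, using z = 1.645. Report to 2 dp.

Margin = 1.645 × 2.1130 = 3.476
Interval: 23.8 ± 3.476

(20.32, 27.28)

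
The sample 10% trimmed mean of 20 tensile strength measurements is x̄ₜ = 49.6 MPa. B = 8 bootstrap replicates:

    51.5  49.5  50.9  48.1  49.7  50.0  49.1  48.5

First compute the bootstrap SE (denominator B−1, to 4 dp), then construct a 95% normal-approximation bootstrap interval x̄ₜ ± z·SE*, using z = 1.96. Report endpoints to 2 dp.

Mean of replicates = 49.6625; sum of squared deviations = 9.1587; SE* = √(9.1587/7) = 1.1439
Margin = 1.96 × 1.1439 = 2.242
Interval: 49.6 ± 2.242

(47.36, 51.84)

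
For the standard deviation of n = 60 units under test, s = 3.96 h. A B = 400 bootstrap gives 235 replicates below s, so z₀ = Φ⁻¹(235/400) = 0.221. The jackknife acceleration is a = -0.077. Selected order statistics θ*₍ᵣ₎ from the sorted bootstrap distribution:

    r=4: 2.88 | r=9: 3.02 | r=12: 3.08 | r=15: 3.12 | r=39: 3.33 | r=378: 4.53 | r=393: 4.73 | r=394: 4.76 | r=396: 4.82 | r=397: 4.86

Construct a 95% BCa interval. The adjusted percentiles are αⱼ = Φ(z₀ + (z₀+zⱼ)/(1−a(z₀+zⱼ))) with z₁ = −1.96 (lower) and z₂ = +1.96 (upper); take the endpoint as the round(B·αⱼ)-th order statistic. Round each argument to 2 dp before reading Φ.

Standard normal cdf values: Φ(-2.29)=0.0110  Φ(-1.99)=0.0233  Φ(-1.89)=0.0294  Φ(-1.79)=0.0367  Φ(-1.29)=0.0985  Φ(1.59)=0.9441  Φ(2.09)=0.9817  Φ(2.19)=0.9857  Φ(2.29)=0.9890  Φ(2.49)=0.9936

Lower: z₀ + z₁ = 0.221 + (-1.960) = -1.739; 1 − a(z₀+z₁) = 1 − (-0.077)(-1.739) = 0.8661; argument = 0.221 + (-1.739)/0.8661 = -1.7869 → -1.79.
α₁ = Φ(-1.79) = 0.0367; rank = round(400 × 0.0367) = 15; θ*₍15₎ = 3.12.
Upper: z₀ + z₂ = 2.181; 1 − a(z₀+z₂) = 1.1679; argument = 2.0884 → 2.09; α₂ = 0.9817; rank = 393; θ*₍393₎ = 4.73.

(3.12, 4.73)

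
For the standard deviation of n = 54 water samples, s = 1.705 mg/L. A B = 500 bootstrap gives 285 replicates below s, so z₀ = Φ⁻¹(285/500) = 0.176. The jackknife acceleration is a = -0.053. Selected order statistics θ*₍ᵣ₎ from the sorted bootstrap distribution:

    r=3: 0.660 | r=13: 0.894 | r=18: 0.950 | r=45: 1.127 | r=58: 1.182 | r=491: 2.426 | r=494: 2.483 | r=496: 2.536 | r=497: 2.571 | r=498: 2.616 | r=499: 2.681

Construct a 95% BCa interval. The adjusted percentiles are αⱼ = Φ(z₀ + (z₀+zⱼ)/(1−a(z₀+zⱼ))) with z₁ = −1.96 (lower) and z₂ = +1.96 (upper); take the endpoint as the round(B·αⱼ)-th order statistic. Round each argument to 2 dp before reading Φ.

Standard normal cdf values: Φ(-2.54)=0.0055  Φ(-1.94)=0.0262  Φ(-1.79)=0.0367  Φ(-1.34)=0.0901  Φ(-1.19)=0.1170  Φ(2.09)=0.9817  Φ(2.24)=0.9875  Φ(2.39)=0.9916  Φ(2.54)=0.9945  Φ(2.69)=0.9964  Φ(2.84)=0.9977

Lower: z₀ + z₁ = 0.176 + (-1.960) = -1.784; 1 − a(z₀+z₁) = 1 − (-0.053)(-1.784) = 0.9054; argument = 0.176 + (-1.784)/0.9054 = -1.7943 → -1.79.
α₁ = Φ(-1.79) = 0.0367; rank = round(500 × 0.0367) = 18; θ*₍18₎ = 0.950.
Upper: z₀ + z₂ = 2.136; 1 − a(z₀+z₂) = 1.1132; argument = 2.0948 → 2.09; α₂ = 0.9817; rank = 491; θ*₍491₎ = 2.426.

(0.950, 2.426)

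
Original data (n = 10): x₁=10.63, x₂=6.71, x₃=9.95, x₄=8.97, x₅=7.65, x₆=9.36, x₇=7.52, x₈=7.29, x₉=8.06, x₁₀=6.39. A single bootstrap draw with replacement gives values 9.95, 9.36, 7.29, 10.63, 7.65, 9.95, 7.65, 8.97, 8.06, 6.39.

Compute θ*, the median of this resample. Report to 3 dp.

θ* = 8.515

Sorted: 6.39, 7.29, 7.65, 7.65, 8.06, 8.97, 9.36, 9.95, 9.95, 10.63
Median = average of the two middle values = 8.515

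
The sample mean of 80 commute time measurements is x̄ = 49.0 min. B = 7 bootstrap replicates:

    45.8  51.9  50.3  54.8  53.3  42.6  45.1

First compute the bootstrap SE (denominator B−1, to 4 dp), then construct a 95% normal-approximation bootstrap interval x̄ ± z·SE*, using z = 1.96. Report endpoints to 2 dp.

Mean of replicates = 49.1143; sum of squared deviations = 128.5486; SE* = √(128.5486/6) = 4.6287
Margin = 1.96 × 4.6287 = 9.072
Interval: 49.0 ± 9.072

(39.93, 58.07)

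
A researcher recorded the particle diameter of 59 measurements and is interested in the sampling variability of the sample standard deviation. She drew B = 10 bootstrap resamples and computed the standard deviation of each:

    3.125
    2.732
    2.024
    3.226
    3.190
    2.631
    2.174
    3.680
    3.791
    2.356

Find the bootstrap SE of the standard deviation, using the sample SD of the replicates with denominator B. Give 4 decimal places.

Bootstrap SE is the standard deviation of the 10 replicate standard deviations.
Mean of replicates: (3.125 + 2.732 + 2.024 + 3.226 + 3.190 + 2.631 + 2.174 + 3.680 + 3.791 + 2.356) / 10 = 28.92900 / 10 = 2.89290
Sum of squared deviations: (+0.23210)² + (−0.16090)² + (−0.86890)² + (+0.33310)² + (+0.29710)² + (−0.26190)² + (−0.71890)² + (+0.78710)² + (+0.89810)² + (−0.53690)² = 3.33375
Variance = 3.33375 / 10 = 0.33338
SE* = √0.33338

SE* = 0.5774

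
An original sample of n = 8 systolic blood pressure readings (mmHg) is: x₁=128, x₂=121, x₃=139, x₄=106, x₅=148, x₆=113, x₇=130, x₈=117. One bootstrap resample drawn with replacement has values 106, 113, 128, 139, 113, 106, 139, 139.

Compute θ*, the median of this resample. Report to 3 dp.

θ* = 120.500

Sorted: 106, 106, 113, 113, 128, 139, 139, 139
Median = average of the two middle values = 120.500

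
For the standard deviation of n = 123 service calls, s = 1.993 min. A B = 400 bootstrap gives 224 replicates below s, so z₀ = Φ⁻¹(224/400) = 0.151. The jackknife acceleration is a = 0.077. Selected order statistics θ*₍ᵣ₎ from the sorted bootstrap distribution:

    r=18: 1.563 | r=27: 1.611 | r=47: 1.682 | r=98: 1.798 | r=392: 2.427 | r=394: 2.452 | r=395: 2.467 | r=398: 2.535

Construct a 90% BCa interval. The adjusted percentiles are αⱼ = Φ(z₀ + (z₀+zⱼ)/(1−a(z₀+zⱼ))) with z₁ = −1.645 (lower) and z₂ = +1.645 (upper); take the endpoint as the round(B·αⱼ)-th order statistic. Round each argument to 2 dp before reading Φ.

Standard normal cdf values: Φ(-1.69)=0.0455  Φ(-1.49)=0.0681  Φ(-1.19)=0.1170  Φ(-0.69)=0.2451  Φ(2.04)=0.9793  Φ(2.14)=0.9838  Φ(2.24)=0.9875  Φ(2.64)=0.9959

(1.682, 2.467)

Lower: z₀ + z₁ = 0.151 + (-1.645) = -1.494; 1 − a(z₀+z₁) = 1 − (0.077)(-1.494) = 1.1150; argument = 0.151 + (-1.494)/1.1150 = -1.1889 → -1.19.
α₁ = Φ(-1.19) = 0.1170; rank = round(400 × 0.1170) = 47; θ*₍47₎ = 1.682.
Upper: z₀ + z₂ = 1.796; 1 − a(z₀+z₂) = 0.8617; argument = 2.2352 → 2.24; α₂ = 0.9875; rank = 395; θ*₍395₎ = 2.467.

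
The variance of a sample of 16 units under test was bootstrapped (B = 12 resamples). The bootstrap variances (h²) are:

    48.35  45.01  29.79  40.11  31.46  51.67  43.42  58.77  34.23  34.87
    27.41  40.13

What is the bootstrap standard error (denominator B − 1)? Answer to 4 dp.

SE* = 9.4776

Bootstrap SE is the standard deviation of the 12 replicate variances.
Mean of replicates: (48.35 + 45.01 + 29.79 + 40.11 + 31.46 + 51.67 + 43.42 + 58.77 + 34.23 + 34.87 + 27.41 + 40.13) / 12 = 485.22000 / 12 = 40.43500
Sum of squared deviations: (+7.91500)² + (+4.57500)² + (−10.64500)² + (−0.32500)² + (−8.97500)² + (+11.23500)² + (+2.98500)² + (+18.33500)² + (−6.20500)² + (−5.56500)² + (−13.02500)² + (−0.30500)² = 988.07270
Variance = 988.07270 / 11 = 89.82479
SE* = √89.82479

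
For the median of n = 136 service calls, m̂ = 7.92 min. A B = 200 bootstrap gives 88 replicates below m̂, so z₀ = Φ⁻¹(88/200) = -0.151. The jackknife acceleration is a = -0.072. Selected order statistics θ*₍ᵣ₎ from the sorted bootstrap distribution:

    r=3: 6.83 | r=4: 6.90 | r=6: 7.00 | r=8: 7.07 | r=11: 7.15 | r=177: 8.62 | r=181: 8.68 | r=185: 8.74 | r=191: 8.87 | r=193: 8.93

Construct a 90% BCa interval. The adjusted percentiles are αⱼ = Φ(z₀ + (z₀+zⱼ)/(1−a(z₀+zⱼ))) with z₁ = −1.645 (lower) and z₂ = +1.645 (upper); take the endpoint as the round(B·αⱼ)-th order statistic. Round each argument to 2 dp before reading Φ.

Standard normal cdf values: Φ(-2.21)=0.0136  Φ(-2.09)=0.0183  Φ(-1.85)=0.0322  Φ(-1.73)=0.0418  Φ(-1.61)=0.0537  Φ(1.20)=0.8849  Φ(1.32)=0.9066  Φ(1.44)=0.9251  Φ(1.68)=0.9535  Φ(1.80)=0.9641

(6.83, 8.62)

Lower: z₀ + z₁ = -0.151 + (-1.645) = -1.796; 1 − a(z₀+z₁) = 1 − (-0.072)(-1.796) = 0.8707; argument = -0.151 + (-1.796)/0.8707 = -2.2137 → -2.21.
α₁ = Φ(-2.21) = 0.0136; rank = round(200 × 0.0136) = 3; θ*₍3₎ = 6.83.
Upper: z₀ + z₂ = 1.494; 1 − a(z₀+z₂) = 1.1076; argument = 1.1979 → 1.20; α₂ = 0.8849; rank = 177; θ*₍177₎ = 8.62.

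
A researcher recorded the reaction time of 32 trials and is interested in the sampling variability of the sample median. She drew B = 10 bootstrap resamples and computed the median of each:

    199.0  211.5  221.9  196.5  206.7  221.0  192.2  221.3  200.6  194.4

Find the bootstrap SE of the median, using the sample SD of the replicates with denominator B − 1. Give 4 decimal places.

Bootstrap SE is the standard deviation of the 10 replicate medians.
Mean of replicates: (199.0 + 211.5 + 221.9 + 196.5 + 206.7 + 221.0 + 192.2 + 221.3 + 200.6 + 194.4) / 10 = 2065.10000 / 10 = 206.51000
Sum of squared deviations: (−7.51000)² + (+4.99000)² + (+15.39000)² + (−10.01000)² + (+0.19000)² + (+14.49000)² + (−14.31000)² + (+14.79000)² + (−5.91000)² + (−12.11000)² = 1233.44900
Variance = 1233.44900 / 9 = 137.04989
SE* = √137.04989

SE* = 11.7068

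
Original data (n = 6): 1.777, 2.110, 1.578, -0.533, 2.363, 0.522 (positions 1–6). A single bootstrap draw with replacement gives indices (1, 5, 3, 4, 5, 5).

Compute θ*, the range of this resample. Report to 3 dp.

θ* = 2.896

Resample values: 1.777, 2.363, 1.578, -0.533, 2.363, 2.363.
Range = 2.363 − -0.533 = 2.896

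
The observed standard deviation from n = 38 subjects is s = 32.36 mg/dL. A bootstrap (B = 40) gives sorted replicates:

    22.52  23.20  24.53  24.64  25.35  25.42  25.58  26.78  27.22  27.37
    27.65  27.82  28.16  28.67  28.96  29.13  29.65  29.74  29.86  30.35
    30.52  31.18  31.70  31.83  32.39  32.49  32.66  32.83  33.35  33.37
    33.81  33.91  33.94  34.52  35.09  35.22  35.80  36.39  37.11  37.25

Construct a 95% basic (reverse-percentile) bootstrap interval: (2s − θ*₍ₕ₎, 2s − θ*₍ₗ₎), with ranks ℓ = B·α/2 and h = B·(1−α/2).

Percentile endpoints at ranks 1 and 39: θ*₍1₎ = 22.52, θ*₍39₎ = 37.11.
Basic interval reflects these around s:
  lower = 2 × 32.36 − 37.11 = 27.61
  upper = 2 × 32.36 − 22.52 = 42.20

(27.61, 42.20)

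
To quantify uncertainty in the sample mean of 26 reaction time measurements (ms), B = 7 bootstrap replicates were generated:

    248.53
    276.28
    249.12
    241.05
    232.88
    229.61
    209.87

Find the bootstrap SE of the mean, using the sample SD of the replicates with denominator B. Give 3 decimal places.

SE* = 19.019

Bootstrap SE is the standard deviation of the 7 replicate means.
Mean of replicates: (248.53 + 276.28 + 249.12 + 241.05 + 232.88 + 229.61 + 209.87) / 7 = 1687.3400 / 7 = 241.0486
Sum of squared deviations: (+7.4814)² + (+35.2314)² + (+8.0714)² + (+0.0014)² + (−8.1686)² + (−11.4386)² + (−31.1786)² = 2532.0431
Variance = 2532.0431 / 7 = 361.7204
SE* = √361.7204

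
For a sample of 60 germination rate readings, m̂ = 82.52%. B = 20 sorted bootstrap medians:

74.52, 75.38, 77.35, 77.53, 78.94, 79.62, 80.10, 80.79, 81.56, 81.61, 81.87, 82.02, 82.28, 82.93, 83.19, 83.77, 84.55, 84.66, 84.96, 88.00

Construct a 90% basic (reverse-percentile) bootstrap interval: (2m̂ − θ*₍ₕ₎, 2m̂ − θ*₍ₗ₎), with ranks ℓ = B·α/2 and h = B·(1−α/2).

(80.08, 90.52)

Percentile endpoints at ranks 1 and 19: θ*₍1₎ = 74.52, θ*₍19₎ = 84.96.
Basic interval reflects these around m̂:
  lower = 2 × 82.52 − 84.96 = 80.08
  upper = 2 × 82.52 − 74.52 = 90.52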